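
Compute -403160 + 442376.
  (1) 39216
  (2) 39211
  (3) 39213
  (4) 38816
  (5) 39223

-403160 + 442376 = 39216
1) 39216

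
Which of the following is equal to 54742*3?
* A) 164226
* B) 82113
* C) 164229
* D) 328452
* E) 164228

54742 * 3 = 164226
A) 164226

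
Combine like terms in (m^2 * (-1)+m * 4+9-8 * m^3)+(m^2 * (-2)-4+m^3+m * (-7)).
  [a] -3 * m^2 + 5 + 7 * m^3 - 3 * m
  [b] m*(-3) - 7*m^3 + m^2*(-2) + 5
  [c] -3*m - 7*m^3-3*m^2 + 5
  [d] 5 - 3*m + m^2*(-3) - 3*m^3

Adding the polynomials and combining like terms:
(m^2*(-1) + m*4 + 9 - 8*m^3) + (m^2*(-2) - 4 + m^3 + m*(-7))
= -3*m - 7*m^3-3*m^2 + 5
c) -3*m - 7*m^3-3*m^2 + 5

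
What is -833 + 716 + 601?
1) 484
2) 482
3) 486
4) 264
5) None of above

First: -833 + 716 = -117
Then: -117 + 601 = 484
1) 484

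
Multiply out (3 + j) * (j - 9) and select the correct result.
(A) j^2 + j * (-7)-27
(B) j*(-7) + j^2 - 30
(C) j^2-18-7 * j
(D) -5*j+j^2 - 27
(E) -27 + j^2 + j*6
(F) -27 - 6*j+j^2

Expanding (3 + j) * (j - 9):
= -27 - 6*j+j^2
F) -27 - 6*j+j^2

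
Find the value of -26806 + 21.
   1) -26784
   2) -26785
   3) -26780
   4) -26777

-26806 + 21 = -26785
2) -26785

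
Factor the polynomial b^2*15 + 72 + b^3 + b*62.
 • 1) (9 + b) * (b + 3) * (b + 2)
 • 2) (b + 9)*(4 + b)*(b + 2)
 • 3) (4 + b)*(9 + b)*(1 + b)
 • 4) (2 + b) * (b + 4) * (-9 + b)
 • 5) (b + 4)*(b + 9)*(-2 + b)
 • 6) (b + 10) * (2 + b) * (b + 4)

We need to factor b^2*15 + 72 + b^3 + b*62.
The factored form is (b + 9)*(4 + b)*(b + 2).
2) (b + 9)*(4 + b)*(b + 2)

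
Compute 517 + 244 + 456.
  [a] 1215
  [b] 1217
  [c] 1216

First: 517 + 244 = 761
Then: 761 + 456 = 1217
b) 1217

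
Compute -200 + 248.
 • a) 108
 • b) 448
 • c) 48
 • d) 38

-200 + 248 = 48
c) 48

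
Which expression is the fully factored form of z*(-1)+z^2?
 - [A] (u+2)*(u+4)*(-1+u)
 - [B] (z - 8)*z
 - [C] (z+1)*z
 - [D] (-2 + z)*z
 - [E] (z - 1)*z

We need to factor z*(-1)+z^2.
The factored form is (z - 1)*z.
E) (z - 1)*z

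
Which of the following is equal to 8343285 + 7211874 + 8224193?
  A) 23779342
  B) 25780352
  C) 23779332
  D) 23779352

First: 8343285 + 7211874 = 15555159
Then: 15555159 + 8224193 = 23779352
D) 23779352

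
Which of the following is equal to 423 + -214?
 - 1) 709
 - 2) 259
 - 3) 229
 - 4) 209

423 + -214 = 209
4) 209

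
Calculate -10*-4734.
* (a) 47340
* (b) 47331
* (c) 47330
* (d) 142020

-10 * -4734 = 47340
a) 47340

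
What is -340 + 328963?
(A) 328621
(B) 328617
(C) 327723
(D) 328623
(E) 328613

-340 + 328963 = 328623
D) 328623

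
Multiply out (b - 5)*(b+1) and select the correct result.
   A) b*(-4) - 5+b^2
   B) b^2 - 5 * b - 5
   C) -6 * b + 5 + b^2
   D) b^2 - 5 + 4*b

Expanding (b - 5)*(b+1):
= b*(-4) - 5+b^2
A) b*(-4) - 5+b^2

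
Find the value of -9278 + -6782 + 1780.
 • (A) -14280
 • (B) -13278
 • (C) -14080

First: -9278 + -6782 = -16060
Then: -16060 + 1780 = -14280
A) -14280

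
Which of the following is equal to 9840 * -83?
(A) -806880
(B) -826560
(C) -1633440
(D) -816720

9840 * -83 = -816720
D) -816720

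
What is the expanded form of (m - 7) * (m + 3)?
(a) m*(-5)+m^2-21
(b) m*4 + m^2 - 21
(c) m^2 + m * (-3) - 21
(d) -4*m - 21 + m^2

Expanding (m - 7) * (m + 3):
= -4*m - 21 + m^2
d) -4*m - 21 + m^2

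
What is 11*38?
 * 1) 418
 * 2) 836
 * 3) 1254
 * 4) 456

11 * 38 = 418
1) 418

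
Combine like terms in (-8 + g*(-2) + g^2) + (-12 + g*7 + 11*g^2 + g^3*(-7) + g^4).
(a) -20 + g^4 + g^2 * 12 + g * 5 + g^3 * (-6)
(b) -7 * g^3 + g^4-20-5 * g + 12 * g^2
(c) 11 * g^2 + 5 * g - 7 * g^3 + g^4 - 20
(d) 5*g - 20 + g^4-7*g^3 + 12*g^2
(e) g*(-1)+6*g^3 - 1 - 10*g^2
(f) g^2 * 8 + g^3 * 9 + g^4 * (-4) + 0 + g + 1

Adding the polynomials and combining like terms:
(-8 + g*(-2) + g^2) + (-12 + g*7 + 11*g^2 + g^3*(-7) + g^4)
= 5*g - 20 + g^4-7*g^3 + 12*g^2
d) 5*g - 20 + g^4-7*g^3 + 12*g^2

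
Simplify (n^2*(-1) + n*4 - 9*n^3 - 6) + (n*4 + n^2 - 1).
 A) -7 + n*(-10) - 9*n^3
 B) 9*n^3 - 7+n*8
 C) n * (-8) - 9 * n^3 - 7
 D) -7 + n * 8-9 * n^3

Adding the polynomials and combining like terms:
(n^2*(-1) + n*4 - 9*n^3 - 6) + (n*4 + n^2 - 1)
= -7 + n * 8-9 * n^3
D) -7 + n * 8-9 * n^3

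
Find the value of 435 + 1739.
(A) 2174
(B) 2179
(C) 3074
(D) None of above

435 + 1739 = 2174
A) 2174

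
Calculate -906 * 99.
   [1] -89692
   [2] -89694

-906 * 99 = -89694
2) -89694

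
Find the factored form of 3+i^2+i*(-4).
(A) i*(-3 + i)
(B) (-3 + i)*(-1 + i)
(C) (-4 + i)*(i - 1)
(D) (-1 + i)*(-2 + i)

We need to factor 3+i^2+i*(-4).
The factored form is (-3 + i)*(-1 + i).
B) (-3 + i)*(-1 + i)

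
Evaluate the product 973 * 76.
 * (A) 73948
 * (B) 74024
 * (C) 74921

973 * 76 = 73948
A) 73948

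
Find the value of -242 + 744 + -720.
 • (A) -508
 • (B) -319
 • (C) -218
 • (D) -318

First: -242 + 744 = 502
Then: 502 + -720 = -218
C) -218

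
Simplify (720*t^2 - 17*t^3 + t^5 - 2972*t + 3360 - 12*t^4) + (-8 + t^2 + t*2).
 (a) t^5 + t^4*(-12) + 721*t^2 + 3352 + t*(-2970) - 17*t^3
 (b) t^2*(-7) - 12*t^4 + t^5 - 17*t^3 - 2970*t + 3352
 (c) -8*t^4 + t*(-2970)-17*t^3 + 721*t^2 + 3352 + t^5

Adding the polynomials and combining like terms:
(720*t^2 - 17*t^3 + t^5 - 2972*t + 3360 - 12*t^4) + (-8 + t^2 + t*2)
= t^5 + t^4*(-12) + 721*t^2 + 3352 + t*(-2970) - 17*t^3
a) t^5 + t^4*(-12) + 721*t^2 + 3352 + t*(-2970) - 17*t^3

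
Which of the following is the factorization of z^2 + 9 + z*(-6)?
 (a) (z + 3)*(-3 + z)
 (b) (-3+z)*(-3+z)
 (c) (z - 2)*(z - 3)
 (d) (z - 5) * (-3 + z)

We need to factor z^2 + 9 + z*(-6).
The factored form is (-3+z)*(-3+z).
b) (-3+z)*(-3+z)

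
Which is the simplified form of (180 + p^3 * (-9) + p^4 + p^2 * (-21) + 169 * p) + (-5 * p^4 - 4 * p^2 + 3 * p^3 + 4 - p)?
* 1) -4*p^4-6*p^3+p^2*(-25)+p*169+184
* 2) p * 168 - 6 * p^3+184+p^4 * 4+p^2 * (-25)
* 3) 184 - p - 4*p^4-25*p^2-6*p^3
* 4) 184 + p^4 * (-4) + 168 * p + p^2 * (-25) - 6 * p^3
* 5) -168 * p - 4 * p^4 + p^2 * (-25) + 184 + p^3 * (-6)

Adding the polynomials and combining like terms:
(180 + p^3*(-9) + p^4 + p^2*(-21) + 169*p) + (-5*p^4 - 4*p^2 + 3*p^3 + 4 - p)
= 184 + p^4 * (-4) + 168 * p + p^2 * (-25) - 6 * p^3
4) 184 + p^4 * (-4) + 168 * p + p^2 * (-25) - 6 * p^3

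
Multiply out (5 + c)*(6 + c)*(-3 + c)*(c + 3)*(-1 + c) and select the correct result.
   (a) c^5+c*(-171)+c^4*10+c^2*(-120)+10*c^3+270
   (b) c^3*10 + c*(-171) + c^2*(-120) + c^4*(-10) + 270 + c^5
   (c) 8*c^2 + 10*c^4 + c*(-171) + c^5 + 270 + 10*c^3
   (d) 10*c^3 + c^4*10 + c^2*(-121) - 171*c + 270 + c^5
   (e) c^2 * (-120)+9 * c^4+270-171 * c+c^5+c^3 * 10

Expanding (5 + c)*(6 + c)*(-3 + c)*(c + 3)*(-1 + c):
= c^5+c*(-171)+c^4*10+c^2*(-120)+10*c^3+270
a) c^5+c*(-171)+c^4*10+c^2*(-120)+10*c^3+270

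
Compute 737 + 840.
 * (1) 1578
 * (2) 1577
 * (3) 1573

737 + 840 = 1577
2) 1577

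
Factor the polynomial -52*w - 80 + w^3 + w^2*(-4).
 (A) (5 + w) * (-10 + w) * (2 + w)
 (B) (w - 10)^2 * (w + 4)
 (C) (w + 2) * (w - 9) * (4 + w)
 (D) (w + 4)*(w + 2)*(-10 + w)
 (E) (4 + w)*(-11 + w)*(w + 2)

We need to factor -52*w - 80 + w^3 + w^2*(-4).
The factored form is (w + 4)*(w + 2)*(-10 + w).
D) (w + 4)*(w + 2)*(-10 + w)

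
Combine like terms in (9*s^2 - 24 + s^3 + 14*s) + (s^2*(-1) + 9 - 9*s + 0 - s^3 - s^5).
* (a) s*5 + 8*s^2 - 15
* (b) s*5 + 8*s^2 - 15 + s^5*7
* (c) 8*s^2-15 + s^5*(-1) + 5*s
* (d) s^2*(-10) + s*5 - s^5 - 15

Adding the polynomials and combining like terms:
(9*s^2 - 24 + s^3 + 14*s) + (s^2*(-1) + 9 - 9*s + 0 - s^3 - s^5)
= 8*s^2-15 + s^5*(-1) + 5*s
c) 8*s^2-15 + s^5*(-1) + 5*s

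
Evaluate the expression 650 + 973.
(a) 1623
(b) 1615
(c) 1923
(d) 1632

650 + 973 = 1623
a) 1623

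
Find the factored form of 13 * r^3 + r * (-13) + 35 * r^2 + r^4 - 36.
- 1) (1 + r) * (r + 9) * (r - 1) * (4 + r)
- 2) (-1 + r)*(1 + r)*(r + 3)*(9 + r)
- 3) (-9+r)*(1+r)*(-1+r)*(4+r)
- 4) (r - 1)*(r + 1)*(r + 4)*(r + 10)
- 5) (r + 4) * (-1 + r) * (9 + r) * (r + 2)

We need to factor 13 * r^3 + r * (-13) + 35 * r^2 + r^4 - 36.
The factored form is (1 + r) * (r + 9) * (r - 1) * (4 + r).
1) (1 + r) * (r + 9) * (r - 1) * (4 + r)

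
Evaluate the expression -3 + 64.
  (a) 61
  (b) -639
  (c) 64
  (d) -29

-3 + 64 = 61
a) 61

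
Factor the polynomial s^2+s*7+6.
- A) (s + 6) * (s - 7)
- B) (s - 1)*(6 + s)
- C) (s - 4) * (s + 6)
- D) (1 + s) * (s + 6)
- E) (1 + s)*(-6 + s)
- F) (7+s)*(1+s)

We need to factor s^2+s*7+6.
The factored form is (1 + s) * (s + 6).
D) (1 + s) * (s + 6)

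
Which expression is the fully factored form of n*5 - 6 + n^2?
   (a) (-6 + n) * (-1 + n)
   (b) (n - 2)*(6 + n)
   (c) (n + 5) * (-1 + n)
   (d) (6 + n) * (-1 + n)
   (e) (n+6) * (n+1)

We need to factor n*5 - 6 + n^2.
The factored form is (6 + n) * (-1 + n).
d) (6 + n) * (-1 + n)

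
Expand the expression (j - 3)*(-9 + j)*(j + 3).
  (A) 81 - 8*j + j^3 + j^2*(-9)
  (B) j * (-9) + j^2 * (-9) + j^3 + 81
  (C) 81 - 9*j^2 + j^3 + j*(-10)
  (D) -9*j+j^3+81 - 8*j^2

Expanding (j - 3)*(-9 + j)*(j + 3):
= j * (-9) + j^2 * (-9) + j^3 + 81
B) j * (-9) + j^2 * (-9) + j^3 + 81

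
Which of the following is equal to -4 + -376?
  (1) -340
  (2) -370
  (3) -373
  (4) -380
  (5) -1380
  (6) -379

-4 + -376 = -380
4) -380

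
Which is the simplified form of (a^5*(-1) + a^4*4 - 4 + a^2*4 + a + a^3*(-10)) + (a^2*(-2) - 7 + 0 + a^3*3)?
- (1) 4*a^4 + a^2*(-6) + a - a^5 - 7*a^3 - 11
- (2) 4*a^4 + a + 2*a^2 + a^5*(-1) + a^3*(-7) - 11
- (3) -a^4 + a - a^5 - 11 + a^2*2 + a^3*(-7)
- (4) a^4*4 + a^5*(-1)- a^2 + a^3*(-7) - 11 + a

Adding the polynomials and combining like terms:
(a^5*(-1) + a^4*4 - 4 + a^2*4 + a + a^3*(-10)) + (a^2*(-2) - 7 + 0 + a^3*3)
= 4*a^4 + a + 2*a^2 + a^5*(-1) + a^3*(-7) - 11
2) 4*a^4 + a + 2*a^2 + a^5*(-1) + a^3*(-7) - 11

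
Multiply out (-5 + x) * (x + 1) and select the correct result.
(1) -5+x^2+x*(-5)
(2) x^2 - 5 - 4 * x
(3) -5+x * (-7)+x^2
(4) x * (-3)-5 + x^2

Expanding (-5 + x) * (x + 1):
= x^2 - 5 - 4 * x
2) x^2 - 5 - 4 * x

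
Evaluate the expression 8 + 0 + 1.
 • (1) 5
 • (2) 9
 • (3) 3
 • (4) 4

First: 8 + 0 = 8
Then: 8 + 1 = 9
2) 9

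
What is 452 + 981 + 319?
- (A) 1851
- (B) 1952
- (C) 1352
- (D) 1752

First: 452 + 981 = 1433
Then: 1433 + 319 = 1752
D) 1752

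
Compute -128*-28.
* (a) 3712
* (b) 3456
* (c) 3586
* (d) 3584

-128 * -28 = 3584
d) 3584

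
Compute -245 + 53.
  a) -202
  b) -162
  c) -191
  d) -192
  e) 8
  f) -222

-245 + 53 = -192
d) -192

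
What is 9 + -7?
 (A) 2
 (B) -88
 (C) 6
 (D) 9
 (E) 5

9 + -7 = 2
A) 2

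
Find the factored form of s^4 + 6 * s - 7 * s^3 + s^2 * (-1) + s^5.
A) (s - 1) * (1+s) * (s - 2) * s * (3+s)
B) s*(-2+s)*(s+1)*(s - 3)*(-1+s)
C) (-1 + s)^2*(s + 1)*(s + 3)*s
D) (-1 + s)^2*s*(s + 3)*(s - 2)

We need to factor s^4 + 6 * s - 7 * s^3 + s^2 * (-1) + s^5.
The factored form is (s - 1) * (1+s) * (s - 2) * s * (3+s).
A) (s - 1) * (1+s) * (s - 2) * s * (3+s)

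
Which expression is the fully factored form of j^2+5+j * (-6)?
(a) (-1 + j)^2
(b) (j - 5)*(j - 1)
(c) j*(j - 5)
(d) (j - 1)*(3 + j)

We need to factor j^2+5+j * (-6).
The factored form is (j - 5)*(j - 1).
b) (j - 5)*(j - 1)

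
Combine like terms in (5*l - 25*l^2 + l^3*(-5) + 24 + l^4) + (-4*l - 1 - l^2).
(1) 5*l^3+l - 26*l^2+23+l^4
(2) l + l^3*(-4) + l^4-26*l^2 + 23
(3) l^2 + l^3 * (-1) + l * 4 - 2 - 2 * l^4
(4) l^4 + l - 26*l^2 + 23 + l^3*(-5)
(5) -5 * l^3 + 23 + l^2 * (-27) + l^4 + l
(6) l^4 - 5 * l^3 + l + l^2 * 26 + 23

Adding the polynomials and combining like terms:
(5*l - 25*l^2 + l^3*(-5) + 24 + l^4) + (-4*l - 1 - l^2)
= l^4 + l - 26*l^2 + 23 + l^3*(-5)
4) l^4 + l - 26*l^2 + 23 + l^3*(-5)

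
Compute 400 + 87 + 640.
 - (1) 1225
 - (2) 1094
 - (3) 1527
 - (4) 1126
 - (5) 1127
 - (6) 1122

First: 400 + 87 = 487
Then: 487 + 640 = 1127
5) 1127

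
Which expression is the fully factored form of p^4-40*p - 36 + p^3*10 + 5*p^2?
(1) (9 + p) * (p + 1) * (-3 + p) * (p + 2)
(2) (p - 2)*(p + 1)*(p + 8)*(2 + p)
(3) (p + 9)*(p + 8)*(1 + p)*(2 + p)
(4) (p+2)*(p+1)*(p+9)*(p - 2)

We need to factor p^4-40*p - 36 + p^3*10 + 5*p^2.
The factored form is (p+2)*(p+1)*(p+9)*(p - 2).
4) (p+2)*(p+1)*(p+9)*(p - 2)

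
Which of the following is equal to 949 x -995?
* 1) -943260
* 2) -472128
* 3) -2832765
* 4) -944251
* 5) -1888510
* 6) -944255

949 * -995 = -944255
6) -944255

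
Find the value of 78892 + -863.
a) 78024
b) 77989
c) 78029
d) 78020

78892 + -863 = 78029
c) 78029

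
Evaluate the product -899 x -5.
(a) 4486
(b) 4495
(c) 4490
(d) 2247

-899 * -5 = 4495
b) 4495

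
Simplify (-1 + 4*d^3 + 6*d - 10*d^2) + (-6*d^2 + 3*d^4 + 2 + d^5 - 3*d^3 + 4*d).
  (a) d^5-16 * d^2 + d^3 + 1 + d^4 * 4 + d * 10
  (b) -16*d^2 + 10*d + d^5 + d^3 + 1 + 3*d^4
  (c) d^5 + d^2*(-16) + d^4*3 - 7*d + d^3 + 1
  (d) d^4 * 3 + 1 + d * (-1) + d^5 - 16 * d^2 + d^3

Adding the polynomials and combining like terms:
(-1 + 4*d^3 + 6*d - 10*d^2) + (-6*d^2 + 3*d^4 + 2 + d^5 - 3*d^3 + 4*d)
= -16*d^2 + 10*d + d^5 + d^3 + 1 + 3*d^4
b) -16*d^2 + 10*d + d^5 + d^3 + 1 + 3*d^4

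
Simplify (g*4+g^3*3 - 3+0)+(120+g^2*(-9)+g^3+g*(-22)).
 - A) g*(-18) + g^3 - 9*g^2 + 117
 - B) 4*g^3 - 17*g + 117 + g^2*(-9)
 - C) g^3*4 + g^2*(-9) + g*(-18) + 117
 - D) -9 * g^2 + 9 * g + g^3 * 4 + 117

Adding the polynomials and combining like terms:
(g*4 + g^3*3 - 3 + 0) + (120 + g^2*(-9) + g^3 + g*(-22))
= g^3*4 + g^2*(-9) + g*(-18) + 117
C) g^3*4 + g^2*(-9) + g*(-18) + 117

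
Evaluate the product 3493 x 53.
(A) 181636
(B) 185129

3493 * 53 = 185129
B) 185129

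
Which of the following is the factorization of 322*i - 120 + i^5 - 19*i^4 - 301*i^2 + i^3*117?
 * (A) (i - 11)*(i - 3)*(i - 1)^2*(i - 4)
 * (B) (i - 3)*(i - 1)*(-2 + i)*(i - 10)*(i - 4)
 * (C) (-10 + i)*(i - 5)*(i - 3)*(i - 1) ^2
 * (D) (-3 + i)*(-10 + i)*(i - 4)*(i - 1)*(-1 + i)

We need to factor 322*i - 120 + i^5 - 19*i^4 - 301*i^2 + i^3*117.
The factored form is (-3 + i)*(-10 + i)*(i - 4)*(i - 1)*(-1 + i).
D) (-3 + i)*(-10 + i)*(i - 4)*(i - 1)*(-1 + i)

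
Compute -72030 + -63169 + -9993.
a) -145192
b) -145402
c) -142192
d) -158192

First: -72030 + -63169 = -135199
Then: -135199 + -9993 = -145192
a) -145192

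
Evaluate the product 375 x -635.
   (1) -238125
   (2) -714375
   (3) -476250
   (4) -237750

375 * -635 = -238125
1) -238125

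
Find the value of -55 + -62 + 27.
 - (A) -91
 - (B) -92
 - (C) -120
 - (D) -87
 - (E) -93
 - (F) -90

First: -55 + -62 = -117
Then: -117 + 27 = -90
F) -90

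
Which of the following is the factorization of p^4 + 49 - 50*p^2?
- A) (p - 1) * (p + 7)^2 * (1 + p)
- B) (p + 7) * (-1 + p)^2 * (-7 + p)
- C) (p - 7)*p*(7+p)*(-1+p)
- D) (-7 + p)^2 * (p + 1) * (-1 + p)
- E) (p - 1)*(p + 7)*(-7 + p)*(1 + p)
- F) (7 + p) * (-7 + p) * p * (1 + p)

We need to factor p^4 + 49 - 50*p^2.
The factored form is (p - 1)*(p + 7)*(-7 + p)*(1 + p).
E) (p - 1)*(p + 7)*(-7 + p)*(1 + p)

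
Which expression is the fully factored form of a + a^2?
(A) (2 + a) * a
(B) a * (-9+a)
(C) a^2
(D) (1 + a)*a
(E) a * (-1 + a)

We need to factor a + a^2.
The factored form is (1 + a)*a.
D) (1 + a)*a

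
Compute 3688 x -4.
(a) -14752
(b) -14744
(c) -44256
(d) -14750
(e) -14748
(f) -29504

3688 * -4 = -14752
a) -14752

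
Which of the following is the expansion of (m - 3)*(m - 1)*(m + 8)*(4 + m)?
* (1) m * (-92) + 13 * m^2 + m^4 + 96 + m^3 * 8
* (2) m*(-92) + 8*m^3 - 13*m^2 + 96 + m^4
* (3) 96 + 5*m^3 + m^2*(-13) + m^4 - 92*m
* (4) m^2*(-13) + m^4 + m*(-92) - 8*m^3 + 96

Expanding (m - 3)*(m - 1)*(m + 8)*(4 + m):
= m*(-92) + 8*m^3 - 13*m^2 + 96 + m^4
2) m*(-92) + 8*m^3 - 13*m^2 + 96 + m^4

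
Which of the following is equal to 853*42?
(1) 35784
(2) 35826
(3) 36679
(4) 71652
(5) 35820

853 * 42 = 35826
2) 35826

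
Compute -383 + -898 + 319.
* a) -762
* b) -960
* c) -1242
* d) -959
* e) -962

First: -383 + -898 = -1281
Then: -1281 + 319 = -962
e) -962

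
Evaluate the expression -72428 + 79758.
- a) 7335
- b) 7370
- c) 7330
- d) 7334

-72428 + 79758 = 7330
c) 7330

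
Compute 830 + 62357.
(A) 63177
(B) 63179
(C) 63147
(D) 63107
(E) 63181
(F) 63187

830 + 62357 = 63187
F) 63187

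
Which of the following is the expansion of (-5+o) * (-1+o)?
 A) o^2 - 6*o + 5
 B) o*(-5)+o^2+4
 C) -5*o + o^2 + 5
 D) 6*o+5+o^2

Expanding (-5+o) * (-1+o):
= o^2 - 6*o + 5
A) o^2 - 6*o + 5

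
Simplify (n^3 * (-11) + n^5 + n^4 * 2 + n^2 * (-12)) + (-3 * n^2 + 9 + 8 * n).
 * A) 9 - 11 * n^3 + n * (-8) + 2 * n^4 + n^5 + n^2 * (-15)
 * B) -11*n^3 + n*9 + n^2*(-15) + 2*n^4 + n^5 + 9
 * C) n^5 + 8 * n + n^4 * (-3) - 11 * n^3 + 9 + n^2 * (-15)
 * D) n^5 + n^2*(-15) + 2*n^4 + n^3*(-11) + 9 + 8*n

Adding the polynomials and combining like terms:
(n^3*(-11) + n^5 + n^4*2 + n^2*(-12)) + (-3*n^2 + 9 + 8*n)
= n^5 + n^2*(-15) + 2*n^4 + n^3*(-11) + 9 + 8*n
D) n^5 + n^2*(-15) + 2*n^4 + n^3*(-11) + 9 + 8*n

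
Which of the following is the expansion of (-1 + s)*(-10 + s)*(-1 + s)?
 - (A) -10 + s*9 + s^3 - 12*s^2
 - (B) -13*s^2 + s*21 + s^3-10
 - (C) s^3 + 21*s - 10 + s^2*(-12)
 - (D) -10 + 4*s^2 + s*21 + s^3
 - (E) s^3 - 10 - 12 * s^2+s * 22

Expanding (-1 + s)*(-10 + s)*(-1 + s):
= s^3 + 21*s - 10 + s^2*(-12)
C) s^3 + 21*s - 10 + s^2*(-12)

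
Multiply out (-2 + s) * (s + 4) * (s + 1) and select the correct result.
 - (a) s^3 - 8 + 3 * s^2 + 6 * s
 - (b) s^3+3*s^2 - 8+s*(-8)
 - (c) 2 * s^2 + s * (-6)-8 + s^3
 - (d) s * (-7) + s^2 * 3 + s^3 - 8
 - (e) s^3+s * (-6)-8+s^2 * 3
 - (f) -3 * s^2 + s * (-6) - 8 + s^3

Expanding (-2 + s) * (s + 4) * (s + 1):
= s^3+s * (-6)-8+s^2 * 3
e) s^3+s * (-6)-8+s^2 * 3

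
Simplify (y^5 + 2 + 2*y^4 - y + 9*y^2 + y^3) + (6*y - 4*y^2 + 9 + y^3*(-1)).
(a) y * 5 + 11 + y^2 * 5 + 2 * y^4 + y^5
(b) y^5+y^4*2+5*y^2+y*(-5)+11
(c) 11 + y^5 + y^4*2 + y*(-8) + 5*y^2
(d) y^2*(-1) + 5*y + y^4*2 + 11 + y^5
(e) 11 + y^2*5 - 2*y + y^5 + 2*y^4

Adding the polynomials and combining like terms:
(y^5 + 2 + 2*y^4 - y + 9*y^2 + y^3) + (6*y - 4*y^2 + 9 + y^3*(-1))
= y * 5 + 11 + y^2 * 5 + 2 * y^4 + y^5
a) y * 5 + 11 + y^2 * 5 + 2 * y^4 + y^5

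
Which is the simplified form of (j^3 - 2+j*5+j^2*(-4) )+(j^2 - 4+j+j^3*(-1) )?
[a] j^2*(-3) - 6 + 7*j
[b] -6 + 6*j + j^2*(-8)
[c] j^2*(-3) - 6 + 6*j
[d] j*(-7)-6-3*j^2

Adding the polynomials and combining like terms:
(j^3 - 2 + j*5 + j^2*(-4)) + (j^2 - 4 + j + j^3*(-1))
= j^2*(-3) - 6 + 6*j
c) j^2*(-3) - 6 + 6*j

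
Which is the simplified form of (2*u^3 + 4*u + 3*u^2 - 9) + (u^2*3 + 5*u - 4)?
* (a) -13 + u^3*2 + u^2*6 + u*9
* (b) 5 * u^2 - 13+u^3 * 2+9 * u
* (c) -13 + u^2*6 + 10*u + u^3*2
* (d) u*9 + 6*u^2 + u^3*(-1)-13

Adding the polynomials and combining like terms:
(2*u^3 + 4*u + 3*u^2 - 9) + (u^2*3 + 5*u - 4)
= -13 + u^3*2 + u^2*6 + u*9
a) -13 + u^3*2 + u^2*6 + u*9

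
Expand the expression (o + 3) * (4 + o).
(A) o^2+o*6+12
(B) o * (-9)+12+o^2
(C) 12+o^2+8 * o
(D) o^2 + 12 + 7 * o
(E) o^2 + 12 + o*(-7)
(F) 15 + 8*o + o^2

Expanding (o + 3) * (4 + o):
= o^2 + 12 + 7 * o
D) o^2 + 12 + 7 * o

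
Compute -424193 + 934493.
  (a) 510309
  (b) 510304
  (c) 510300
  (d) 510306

-424193 + 934493 = 510300
c) 510300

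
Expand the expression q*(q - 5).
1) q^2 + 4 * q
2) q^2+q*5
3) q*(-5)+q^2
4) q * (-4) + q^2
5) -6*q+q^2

Expanding q*(q - 5):
= q*(-5)+q^2
3) q*(-5)+q^2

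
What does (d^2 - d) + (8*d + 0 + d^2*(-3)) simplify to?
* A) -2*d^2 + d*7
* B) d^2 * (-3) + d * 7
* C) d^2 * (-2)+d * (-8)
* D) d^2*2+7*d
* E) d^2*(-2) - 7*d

Adding the polynomials and combining like terms:
(d^2 - d) + (8*d + 0 + d^2*(-3))
= -2*d^2 + d*7
A) -2*d^2 + d*7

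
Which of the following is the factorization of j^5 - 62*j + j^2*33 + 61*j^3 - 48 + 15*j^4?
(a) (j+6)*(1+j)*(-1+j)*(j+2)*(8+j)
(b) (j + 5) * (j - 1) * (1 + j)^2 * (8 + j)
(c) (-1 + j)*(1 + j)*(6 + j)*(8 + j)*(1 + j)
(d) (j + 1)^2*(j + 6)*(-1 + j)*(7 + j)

We need to factor j^5 - 62*j + j^2*33 + 61*j^3 - 48 + 15*j^4.
The factored form is (-1 + j)*(1 + j)*(6 + j)*(8 + j)*(1 + j).
c) (-1 + j)*(1 + j)*(6 + j)*(8 + j)*(1 + j)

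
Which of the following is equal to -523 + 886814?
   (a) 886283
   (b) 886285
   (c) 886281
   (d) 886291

-523 + 886814 = 886291
d) 886291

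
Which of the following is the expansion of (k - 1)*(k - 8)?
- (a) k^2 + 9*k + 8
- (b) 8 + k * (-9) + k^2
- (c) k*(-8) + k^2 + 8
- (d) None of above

Expanding (k - 1)*(k - 8):
= 8 + k * (-9) + k^2
b) 8 + k * (-9) + k^2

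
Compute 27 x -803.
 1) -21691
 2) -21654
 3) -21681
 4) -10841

27 * -803 = -21681
3) -21681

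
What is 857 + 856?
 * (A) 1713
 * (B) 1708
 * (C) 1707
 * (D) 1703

857 + 856 = 1713
A) 1713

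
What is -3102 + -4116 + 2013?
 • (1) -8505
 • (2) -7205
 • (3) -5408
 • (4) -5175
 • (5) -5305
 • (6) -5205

First: -3102 + -4116 = -7218
Then: -7218 + 2013 = -5205
6) -5205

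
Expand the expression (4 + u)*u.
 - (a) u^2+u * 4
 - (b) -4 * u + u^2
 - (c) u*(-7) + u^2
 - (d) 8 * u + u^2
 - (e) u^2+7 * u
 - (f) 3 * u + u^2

Expanding (4 + u)*u:
= u^2+u * 4
a) u^2+u * 4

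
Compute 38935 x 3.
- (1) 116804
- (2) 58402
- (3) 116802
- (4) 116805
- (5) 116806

38935 * 3 = 116805
4) 116805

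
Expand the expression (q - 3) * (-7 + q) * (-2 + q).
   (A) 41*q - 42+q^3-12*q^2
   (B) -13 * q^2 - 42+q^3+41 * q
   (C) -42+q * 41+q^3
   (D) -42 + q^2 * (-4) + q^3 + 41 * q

Expanding (q - 3) * (-7 + q) * (-2 + q):
= 41*q - 42+q^3-12*q^2
A) 41*q - 42+q^3-12*q^2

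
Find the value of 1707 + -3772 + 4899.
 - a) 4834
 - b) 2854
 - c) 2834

First: 1707 + -3772 = -2065
Then: -2065 + 4899 = 2834
c) 2834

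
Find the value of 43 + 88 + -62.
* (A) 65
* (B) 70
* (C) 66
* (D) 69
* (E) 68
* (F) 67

First: 43 + 88 = 131
Then: 131 + -62 = 69
D) 69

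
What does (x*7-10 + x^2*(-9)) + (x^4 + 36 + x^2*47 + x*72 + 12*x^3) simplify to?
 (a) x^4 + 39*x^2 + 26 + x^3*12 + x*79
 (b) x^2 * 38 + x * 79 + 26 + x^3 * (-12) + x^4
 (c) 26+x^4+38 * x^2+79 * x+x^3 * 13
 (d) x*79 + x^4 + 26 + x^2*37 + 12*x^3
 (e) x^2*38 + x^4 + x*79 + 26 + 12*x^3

Adding the polynomials and combining like terms:
(x*7 - 10 + x^2*(-9)) + (x^4 + 36 + x^2*47 + x*72 + 12*x^3)
= x^2*38 + x^4 + x*79 + 26 + 12*x^3
e) x^2*38 + x^4 + x*79 + 26 + 12*x^3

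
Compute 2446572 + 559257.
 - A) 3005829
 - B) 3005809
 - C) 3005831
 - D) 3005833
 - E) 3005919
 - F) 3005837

2446572 + 559257 = 3005829
A) 3005829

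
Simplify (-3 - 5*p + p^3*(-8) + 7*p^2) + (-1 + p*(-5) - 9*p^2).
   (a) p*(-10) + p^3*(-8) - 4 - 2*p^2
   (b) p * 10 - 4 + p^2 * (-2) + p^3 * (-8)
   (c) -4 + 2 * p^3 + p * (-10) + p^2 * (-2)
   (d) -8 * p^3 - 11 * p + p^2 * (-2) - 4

Adding the polynomials and combining like terms:
(-3 - 5*p + p^3*(-8) + 7*p^2) + (-1 + p*(-5) - 9*p^2)
= p*(-10) + p^3*(-8) - 4 - 2*p^2
a) p*(-10) + p^3*(-8) - 4 - 2*p^2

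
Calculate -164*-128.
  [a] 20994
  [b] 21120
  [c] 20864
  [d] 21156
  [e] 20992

-164 * -128 = 20992
e) 20992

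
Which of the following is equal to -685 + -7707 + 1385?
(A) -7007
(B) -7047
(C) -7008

First: -685 + -7707 = -8392
Then: -8392 + 1385 = -7007
A) -7007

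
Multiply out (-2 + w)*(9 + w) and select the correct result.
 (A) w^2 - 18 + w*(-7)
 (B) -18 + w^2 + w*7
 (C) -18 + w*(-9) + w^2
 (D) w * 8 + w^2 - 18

Expanding (-2 + w)*(9 + w):
= -18 + w^2 + w*7
B) -18 + w^2 + w*7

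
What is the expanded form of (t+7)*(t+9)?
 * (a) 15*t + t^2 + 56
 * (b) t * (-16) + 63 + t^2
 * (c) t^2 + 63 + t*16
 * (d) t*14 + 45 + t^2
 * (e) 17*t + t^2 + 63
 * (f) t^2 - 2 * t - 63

Expanding (t+7)*(t+9):
= t^2 + 63 + t*16
c) t^2 + 63 + t*16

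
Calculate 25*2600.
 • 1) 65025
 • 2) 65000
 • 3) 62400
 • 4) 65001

25 * 2600 = 65000
2) 65000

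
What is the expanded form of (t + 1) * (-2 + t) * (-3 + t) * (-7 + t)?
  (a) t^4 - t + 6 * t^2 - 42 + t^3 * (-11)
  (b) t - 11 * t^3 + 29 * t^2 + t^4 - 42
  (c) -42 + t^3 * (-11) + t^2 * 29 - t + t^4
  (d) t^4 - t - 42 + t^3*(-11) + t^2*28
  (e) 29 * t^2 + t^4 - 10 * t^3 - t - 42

Expanding (t + 1) * (-2 + t) * (-3 + t) * (-7 + t):
= -42 + t^3 * (-11) + t^2 * 29 - t + t^4
c) -42 + t^3 * (-11) + t^2 * 29 - t + t^4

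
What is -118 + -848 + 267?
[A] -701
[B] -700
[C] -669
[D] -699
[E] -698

First: -118 + -848 = -966
Then: -966 + 267 = -699
D) -699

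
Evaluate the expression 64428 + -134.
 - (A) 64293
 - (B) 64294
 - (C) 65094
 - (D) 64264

64428 + -134 = 64294
B) 64294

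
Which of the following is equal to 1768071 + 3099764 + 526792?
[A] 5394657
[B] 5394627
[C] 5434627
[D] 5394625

First: 1768071 + 3099764 = 4867835
Then: 4867835 + 526792 = 5394627
B) 5394627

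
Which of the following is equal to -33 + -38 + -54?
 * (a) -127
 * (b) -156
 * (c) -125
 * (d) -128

First: -33 + -38 = -71
Then: -71 + -54 = -125
c) -125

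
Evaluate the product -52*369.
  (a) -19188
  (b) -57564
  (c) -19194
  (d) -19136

-52 * 369 = -19188
a) -19188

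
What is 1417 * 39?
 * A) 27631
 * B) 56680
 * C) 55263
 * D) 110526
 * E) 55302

1417 * 39 = 55263
C) 55263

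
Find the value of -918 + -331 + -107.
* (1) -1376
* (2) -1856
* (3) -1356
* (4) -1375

First: -918 + -331 = -1249
Then: -1249 + -107 = -1356
3) -1356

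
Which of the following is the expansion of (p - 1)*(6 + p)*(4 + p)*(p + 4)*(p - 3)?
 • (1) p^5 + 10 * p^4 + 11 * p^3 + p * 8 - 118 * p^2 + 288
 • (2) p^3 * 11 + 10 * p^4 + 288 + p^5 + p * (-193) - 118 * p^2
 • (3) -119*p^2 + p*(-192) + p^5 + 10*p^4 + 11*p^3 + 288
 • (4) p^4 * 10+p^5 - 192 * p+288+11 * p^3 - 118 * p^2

Expanding (p - 1)*(6 + p)*(4 + p)*(p + 4)*(p - 3):
= p^4 * 10+p^5 - 192 * p+288+11 * p^3 - 118 * p^2
4) p^4 * 10+p^5 - 192 * p+288+11 * p^3 - 118 * p^2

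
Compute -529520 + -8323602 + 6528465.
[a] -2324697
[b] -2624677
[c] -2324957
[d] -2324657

First: -529520 + -8323602 = -8853122
Then: -8853122 + 6528465 = -2324657
d) -2324657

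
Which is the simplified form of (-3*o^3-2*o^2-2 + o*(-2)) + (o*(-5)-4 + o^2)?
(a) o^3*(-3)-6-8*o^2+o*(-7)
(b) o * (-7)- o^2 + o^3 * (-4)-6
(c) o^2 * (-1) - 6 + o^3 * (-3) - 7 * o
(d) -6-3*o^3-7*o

Adding the polynomials and combining like terms:
(-3*o^3 - 2*o^2 - 2 + o*(-2)) + (o*(-5) - 4 + o^2)
= o^2 * (-1) - 6 + o^3 * (-3) - 7 * o
c) o^2 * (-1) - 6 + o^3 * (-3) - 7 * o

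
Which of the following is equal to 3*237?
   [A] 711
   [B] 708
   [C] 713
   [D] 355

3 * 237 = 711
A) 711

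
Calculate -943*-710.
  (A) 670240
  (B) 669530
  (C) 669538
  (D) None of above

-943 * -710 = 669530
B) 669530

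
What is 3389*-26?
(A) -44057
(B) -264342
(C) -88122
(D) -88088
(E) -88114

3389 * -26 = -88114
E) -88114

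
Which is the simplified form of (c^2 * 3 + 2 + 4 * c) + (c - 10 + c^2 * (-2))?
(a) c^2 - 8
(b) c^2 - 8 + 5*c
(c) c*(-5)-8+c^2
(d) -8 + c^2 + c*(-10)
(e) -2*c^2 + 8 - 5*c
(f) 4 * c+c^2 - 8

Adding the polynomials and combining like terms:
(c^2*3 + 2 + 4*c) + (c - 10 + c^2*(-2))
= c^2 - 8 + 5*c
b) c^2 - 8 + 5*c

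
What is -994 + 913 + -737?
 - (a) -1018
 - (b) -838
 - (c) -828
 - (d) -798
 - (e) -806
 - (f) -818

First: -994 + 913 = -81
Then: -81 + -737 = -818
f) -818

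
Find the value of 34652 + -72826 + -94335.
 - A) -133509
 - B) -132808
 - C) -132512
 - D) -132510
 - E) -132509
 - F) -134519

First: 34652 + -72826 = -38174
Then: -38174 + -94335 = -132509
E) -132509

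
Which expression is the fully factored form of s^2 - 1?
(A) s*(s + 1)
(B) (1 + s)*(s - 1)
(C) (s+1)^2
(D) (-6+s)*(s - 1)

We need to factor s^2 - 1.
The factored form is (1 + s)*(s - 1).
B) (1 + s)*(s - 1)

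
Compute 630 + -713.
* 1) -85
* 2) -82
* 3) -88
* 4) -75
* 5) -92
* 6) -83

630 + -713 = -83
6) -83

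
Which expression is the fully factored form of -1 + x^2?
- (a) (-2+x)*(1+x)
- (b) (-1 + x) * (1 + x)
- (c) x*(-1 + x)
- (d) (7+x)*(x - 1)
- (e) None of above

We need to factor -1 + x^2.
The factored form is (-1 + x) * (1 + x).
b) (-1 + x) * (1 + x)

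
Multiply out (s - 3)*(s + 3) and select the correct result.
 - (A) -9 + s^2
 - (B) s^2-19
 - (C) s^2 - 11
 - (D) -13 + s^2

Expanding (s - 3)*(s + 3):
= -9 + s^2
A) -9 + s^2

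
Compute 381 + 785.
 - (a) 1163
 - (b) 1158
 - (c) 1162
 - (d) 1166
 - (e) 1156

381 + 785 = 1166
d) 1166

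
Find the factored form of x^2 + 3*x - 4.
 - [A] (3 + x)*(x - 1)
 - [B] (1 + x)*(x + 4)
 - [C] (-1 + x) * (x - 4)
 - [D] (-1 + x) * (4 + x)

We need to factor x^2 + 3*x - 4.
The factored form is (-1 + x) * (4 + x).
D) (-1 + x) * (4 + x)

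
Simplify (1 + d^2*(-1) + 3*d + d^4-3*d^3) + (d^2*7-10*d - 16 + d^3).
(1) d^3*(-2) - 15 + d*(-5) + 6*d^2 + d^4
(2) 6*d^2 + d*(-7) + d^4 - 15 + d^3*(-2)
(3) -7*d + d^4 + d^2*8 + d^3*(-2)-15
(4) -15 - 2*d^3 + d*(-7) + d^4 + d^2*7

Adding the polynomials and combining like terms:
(1 + d^2*(-1) + 3*d + d^4 - 3*d^3) + (d^2*7 - 10*d - 16 + d^3)
= 6*d^2 + d*(-7) + d^4 - 15 + d^3*(-2)
2) 6*d^2 + d*(-7) + d^4 - 15 + d^3*(-2)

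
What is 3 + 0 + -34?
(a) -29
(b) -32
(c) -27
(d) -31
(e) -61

First: 3 + 0 = 3
Then: 3 + -34 = -31
d) -31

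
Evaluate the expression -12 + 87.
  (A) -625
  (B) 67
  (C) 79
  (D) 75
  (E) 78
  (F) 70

-12 + 87 = 75
D) 75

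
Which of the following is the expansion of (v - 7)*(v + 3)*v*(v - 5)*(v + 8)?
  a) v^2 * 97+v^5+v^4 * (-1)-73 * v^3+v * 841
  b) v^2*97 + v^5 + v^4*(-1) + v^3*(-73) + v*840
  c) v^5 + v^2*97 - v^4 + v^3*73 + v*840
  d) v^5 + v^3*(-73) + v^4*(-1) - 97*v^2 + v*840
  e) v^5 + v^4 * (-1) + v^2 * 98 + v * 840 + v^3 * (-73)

Expanding (v - 7)*(v + 3)*v*(v - 5)*(v + 8):
= v^2*97 + v^5 + v^4*(-1) + v^3*(-73) + v*840
b) v^2*97 + v^5 + v^4*(-1) + v^3*(-73) + v*840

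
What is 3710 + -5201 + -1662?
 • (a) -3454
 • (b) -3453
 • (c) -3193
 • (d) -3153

First: 3710 + -5201 = -1491
Then: -1491 + -1662 = -3153
d) -3153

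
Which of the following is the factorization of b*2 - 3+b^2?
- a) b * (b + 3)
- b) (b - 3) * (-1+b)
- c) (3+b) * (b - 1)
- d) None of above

We need to factor b*2 - 3+b^2.
The factored form is (3+b) * (b - 1).
c) (3+b) * (b - 1)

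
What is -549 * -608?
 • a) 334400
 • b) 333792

-549 * -608 = 333792
b) 333792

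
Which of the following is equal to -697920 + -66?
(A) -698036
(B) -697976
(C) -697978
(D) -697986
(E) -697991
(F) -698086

-697920 + -66 = -697986
D) -697986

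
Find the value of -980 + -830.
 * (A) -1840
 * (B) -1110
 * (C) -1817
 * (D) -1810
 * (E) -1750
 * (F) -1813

-980 + -830 = -1810
D) -1810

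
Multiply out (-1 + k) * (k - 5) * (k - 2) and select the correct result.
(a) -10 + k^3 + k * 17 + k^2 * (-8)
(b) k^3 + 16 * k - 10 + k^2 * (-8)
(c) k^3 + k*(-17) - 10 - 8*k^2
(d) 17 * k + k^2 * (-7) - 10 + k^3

Expanding (-1 + k) * (k - 5) * (k - 2):
= -10 + k^3 + k * 17 + k^2 * (-8)
a) -10 + k^3 + k * 17 + k^2 * (-8)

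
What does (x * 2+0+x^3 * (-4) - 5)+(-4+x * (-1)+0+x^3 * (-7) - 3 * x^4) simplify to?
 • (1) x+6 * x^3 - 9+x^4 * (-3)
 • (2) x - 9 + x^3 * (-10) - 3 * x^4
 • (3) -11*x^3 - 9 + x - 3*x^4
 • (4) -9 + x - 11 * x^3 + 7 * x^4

Adding the polynomials and combining like terms:
(x*2 + 0 + x^3*(-4) - 5) + (-4 + x*(-1) + 0 + x^3*(-7) - 3*x^4)
= -11*x^3 - 9 + x - 3*x^4
3) -11*x^3 - 9 + x - 3*x^4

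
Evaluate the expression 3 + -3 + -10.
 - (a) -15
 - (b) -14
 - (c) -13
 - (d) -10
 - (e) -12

First: 3 + -3 = 0
Then: 0 + -10 = -10
d) -10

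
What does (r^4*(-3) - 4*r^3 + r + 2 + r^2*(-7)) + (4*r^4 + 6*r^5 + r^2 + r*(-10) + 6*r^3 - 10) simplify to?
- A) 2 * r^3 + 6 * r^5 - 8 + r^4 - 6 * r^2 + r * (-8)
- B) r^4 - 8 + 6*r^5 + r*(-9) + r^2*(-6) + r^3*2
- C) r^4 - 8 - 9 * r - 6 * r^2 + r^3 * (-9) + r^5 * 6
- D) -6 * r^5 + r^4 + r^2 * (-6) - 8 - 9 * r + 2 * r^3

Adding the polynomials and combining like terms:
(r^4*(-3) - 4*r^3 + r + 2 + r^2*(-7)) + (4*r^4 + 6*r^5 + r^2 + r*(-10) + 6*r^3 - 10)
= r^4 - 8 + 6*r^5 + r*(-9) + r^2*(-6) + r^3*2
B) r^4 - 8 + 6*r^5 + r*(-9) + r^2*(-6) + r^3*2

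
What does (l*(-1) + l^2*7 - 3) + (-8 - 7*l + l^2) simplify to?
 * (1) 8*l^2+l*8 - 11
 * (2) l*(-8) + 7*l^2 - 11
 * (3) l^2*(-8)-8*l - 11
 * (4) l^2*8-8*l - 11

Adding the polynomials and combining like terms:
(l*(-1) + l^2*7 - 3) + (-8 - 7*l + l^2)
= l^2*8-8*l - 11
4) l^2*8-8*l - 11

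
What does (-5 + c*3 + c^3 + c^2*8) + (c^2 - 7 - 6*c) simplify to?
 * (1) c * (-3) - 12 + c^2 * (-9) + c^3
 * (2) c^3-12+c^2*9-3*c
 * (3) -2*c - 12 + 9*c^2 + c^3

Adding the polynomials and combining like terms:
(-5 + c*3 + c^3 + c^2*8) + (c^2 - 7 - 6*c)
= c^3-12+c^2*9-3*c
2) c^3-12+c^2*9-3*c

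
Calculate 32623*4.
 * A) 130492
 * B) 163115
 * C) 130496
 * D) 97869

32623 * 4 = 130492
A) 130492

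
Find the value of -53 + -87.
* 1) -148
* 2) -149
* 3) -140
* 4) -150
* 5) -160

-53 + -87 = -140
3) -140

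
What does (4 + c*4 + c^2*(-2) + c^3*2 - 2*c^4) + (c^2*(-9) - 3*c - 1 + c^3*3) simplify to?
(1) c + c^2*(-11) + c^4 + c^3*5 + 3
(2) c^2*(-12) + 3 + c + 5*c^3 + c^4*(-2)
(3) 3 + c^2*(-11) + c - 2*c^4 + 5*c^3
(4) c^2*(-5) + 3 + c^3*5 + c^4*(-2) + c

Adding the polynomials and combining like terms:
(4 + c*4 + c^2*(-2) + c^3*2 - 2*c^4) + (c^2*(-9) - 3*c - 1 + c^3*3)
= 3 + c^2*(-11) + c - 2*c^4 + 5*c^3
3) 3 + c^2*(-11) + c - 2*c^4 + 5*c^3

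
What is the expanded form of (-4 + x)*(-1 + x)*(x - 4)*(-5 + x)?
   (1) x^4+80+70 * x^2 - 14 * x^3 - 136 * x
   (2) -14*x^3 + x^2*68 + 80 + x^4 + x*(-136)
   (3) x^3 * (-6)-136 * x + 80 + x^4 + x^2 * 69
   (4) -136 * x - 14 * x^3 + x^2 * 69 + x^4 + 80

Expanding (-4 + x)*(-1 + x)*(x - 4)*(-5 + x):
= -136 * x - 14 * x^3 + x^2 * 69 + x^4 + 80
4) -136 * x - 14 * x^3 + x^2 * 69 + x^4 + 80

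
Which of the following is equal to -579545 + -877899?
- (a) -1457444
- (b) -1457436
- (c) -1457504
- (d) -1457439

-579545 + -877899 = -1457444
a) -1457444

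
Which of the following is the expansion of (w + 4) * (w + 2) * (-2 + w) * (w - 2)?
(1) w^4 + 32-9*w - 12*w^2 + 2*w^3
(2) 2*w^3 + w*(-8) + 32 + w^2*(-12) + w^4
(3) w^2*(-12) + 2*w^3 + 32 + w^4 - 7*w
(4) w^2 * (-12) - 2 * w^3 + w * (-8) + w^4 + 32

Expanding (w + 4) * (w + 2) * (-2 + w) * (w - 2):
= 2*w^3 + w*(-8) + 32 + w^2*(-12) + w^4
2) 2*w^3 + w*(-8) + 32 + w^2*(-12) + w^4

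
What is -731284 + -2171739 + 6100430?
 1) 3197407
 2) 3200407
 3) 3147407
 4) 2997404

First: -731284 + -2171739 = -2903023
Then: -2903023 + 6100430 = 3197407
1) 3197407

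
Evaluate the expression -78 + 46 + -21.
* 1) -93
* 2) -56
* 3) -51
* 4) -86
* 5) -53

First: -78 + 46 = -32
Then: -32 + -21 = -53
5) -53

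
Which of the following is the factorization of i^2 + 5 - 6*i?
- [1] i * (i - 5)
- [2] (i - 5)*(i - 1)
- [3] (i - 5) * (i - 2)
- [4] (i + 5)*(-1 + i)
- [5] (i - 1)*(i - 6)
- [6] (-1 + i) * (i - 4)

We need to factor i^2 + 5 - 6*i.
The factored form is (i - 5)*(i - 1).
2) (i - 5)*(i - 1)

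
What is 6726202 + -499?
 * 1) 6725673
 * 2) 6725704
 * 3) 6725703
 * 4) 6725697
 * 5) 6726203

6726202 + -499 = 6725703
3) 6725703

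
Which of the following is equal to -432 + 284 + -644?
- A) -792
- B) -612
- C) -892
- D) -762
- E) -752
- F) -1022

First: -432 + 284 = -148
Then: -148 + -644 = -792
A) -792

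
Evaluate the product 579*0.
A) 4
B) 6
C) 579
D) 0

579 * 0 = 0
D) 0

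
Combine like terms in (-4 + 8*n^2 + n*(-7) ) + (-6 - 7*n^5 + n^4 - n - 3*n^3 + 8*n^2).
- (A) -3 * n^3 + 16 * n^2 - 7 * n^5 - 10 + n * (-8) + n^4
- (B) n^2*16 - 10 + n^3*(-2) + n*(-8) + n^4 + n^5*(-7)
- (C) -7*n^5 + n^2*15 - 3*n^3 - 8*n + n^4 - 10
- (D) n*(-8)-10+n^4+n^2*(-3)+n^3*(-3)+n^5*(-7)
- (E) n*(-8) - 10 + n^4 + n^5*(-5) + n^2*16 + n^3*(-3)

Adding the polynomials and combining like terms:
(-4 + 8*n^2 + n*(-7)) + (-6 - 7*n^5 + n^4 - n - 3*n^3 + 8*n^2)
= -3 * n^3 + 16 * n^2 - 7 * n^5 - 10 + n * (-8) + n^4
A) -3 * n^3 + 16 * n^2 - 7 * n^5 - 10 + n * (-8) + n^4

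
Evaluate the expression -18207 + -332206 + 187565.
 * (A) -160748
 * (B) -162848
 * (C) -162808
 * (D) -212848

First: -18207 + -332206 = -350413
Then: -350413 + 187565 = -162848
B) -162848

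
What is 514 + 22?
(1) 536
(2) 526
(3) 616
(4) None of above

514 + 22 = 536
1) 536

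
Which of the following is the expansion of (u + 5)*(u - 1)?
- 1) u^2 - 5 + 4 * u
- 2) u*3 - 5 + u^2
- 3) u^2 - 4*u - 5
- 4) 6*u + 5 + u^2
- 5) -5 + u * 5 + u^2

Expanding (u + 5)*(u - 1):
= u^2 - 5 + 4 * u
1) u^2 - 5 + 4 * u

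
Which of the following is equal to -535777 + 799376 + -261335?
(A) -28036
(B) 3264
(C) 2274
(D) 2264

First: -535777 + 799376 = 263599
Then: 263599 + -261335 = 2264
D) 2264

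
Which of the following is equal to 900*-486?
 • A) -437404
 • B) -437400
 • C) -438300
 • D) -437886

900 * -486 = -437400
B) -437400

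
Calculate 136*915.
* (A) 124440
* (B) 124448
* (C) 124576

136 * 915 = 124440
A) 124440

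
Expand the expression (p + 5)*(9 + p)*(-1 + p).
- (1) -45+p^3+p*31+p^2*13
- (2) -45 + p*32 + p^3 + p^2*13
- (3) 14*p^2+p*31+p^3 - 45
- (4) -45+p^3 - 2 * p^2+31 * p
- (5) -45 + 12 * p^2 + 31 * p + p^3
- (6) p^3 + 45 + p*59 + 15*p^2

Expanding (p + 5)*(9 + p)*(-1 + p):
= -45+p^3+p*31+p^2*13
1) -45+p^3+p*31+p^2*13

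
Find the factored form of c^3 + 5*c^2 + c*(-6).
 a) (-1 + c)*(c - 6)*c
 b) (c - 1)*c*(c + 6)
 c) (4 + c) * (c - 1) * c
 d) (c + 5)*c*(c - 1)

We need to factor c^3 + 5*c^2 + c*(-6).
The factored form is (c - 1)*c*(c + 6).
b) (c - 1)*c*(c + 6)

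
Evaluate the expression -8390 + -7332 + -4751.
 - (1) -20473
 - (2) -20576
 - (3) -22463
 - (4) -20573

First: -8390 + -7332 = -15722
Then: -15722 + -4751 = -20473
1) -20473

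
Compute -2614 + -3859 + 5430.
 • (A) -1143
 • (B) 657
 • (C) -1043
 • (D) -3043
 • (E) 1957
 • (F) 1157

First: -2614 + -3859 = -6473
Then: -6473 + 5430 = -1043
C) -1043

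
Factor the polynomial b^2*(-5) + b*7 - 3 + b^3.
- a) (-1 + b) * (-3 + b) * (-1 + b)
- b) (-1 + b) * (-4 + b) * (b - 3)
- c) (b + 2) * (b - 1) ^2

We need to factor b^2*(-5) + b*7 - 3 + b^3.
The factored form is (-1 + b) * (-3 + b) * (-1 + b).
a) (-1 + b) * (-3 + b) * (-1 + b)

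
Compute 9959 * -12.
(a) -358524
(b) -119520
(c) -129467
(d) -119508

9959 * -12 = -119508
d) -119508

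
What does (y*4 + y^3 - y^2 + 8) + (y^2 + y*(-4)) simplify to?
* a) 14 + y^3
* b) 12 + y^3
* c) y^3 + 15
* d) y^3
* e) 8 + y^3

Adding the polynomials and combining like terms:
(y*4 + y^3 - y^2 + 8) + (y^2 + y*(-4))
= 8 + y^3
e) 8 + y^3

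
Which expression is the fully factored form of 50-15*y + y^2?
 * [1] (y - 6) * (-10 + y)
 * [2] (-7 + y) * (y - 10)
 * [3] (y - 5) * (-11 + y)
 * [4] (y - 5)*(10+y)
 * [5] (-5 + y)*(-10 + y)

We need to factor 50-15*y + y^2.
The factored form is (-5 + y)*(-10 + y).
5) (-5 + y)*(-10 + y)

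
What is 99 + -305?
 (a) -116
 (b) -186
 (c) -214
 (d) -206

99 + -305 = -206
d) -206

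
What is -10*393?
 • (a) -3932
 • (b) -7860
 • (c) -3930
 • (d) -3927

-10 * 393 = -3930
c) -3930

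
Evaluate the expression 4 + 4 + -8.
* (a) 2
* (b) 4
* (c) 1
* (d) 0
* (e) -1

First: 4 + 4 = 8
Then: 8 + -8 = 0
d) 0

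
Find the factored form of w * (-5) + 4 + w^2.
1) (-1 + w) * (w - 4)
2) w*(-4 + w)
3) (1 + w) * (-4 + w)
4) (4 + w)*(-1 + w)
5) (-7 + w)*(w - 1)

We need to factor w * (-5) + 4 + w^2.
The factored form is (-1 + w) * (w - 4).
1) (-1 + w) * (w - 4)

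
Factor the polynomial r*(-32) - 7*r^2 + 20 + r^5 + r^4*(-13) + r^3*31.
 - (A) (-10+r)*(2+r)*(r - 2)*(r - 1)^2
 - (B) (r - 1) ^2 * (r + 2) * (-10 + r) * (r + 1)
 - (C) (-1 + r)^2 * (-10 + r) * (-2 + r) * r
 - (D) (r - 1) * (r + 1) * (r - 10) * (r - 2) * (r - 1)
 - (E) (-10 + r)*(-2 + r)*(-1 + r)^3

We need to factor r*(-32) - 7*r^2 + 20 + r^5 + r^4*(-13) + r^3*31.
The factored form is (r - 1) * (r + 1) * (r - 10) * (r - 2) * (r - 1).
D) (r - 1) * (r + 1) * (r - 10) * (r - 2) * (r - 1)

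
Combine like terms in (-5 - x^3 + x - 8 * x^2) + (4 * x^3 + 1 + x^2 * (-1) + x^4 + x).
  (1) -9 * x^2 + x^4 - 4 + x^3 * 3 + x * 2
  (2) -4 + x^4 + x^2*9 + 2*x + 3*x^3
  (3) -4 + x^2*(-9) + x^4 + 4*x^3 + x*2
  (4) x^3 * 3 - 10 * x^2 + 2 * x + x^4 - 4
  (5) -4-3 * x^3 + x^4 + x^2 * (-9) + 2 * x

Adding the polynomials and combining like terms:
(-5 - x^3 + x - 8*x^2) + (4*x^3 + 1 + x^2*(-1) + x^4 + x)
= -9 * x^2 + x^4 - 4 + x^3 * 3 + x * 2
1) -9 * x^2 + x^4 - 4 + x^3 * 3 + x * 2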